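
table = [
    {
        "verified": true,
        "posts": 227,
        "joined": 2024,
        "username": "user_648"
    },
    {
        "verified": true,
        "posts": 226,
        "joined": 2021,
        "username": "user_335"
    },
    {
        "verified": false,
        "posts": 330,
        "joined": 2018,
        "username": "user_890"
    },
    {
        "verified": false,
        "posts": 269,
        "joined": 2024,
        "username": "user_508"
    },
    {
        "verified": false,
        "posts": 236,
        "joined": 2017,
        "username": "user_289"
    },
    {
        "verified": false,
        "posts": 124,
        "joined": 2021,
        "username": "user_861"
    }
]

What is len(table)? 6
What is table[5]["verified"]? False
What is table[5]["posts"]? 124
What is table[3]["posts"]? 269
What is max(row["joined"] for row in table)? 2024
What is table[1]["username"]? "user_335"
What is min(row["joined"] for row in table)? 2017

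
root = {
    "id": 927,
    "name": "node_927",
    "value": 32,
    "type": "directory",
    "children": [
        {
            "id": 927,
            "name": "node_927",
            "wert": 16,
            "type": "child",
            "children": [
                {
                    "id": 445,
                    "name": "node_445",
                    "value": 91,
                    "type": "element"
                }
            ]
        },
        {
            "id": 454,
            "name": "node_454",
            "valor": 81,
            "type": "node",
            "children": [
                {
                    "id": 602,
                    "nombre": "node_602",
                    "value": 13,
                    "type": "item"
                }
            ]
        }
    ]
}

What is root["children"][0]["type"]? "child"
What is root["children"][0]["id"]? 927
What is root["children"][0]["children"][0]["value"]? 91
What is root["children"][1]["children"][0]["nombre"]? "node_602"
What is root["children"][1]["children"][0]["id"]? 602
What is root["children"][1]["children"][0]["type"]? "item"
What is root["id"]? 927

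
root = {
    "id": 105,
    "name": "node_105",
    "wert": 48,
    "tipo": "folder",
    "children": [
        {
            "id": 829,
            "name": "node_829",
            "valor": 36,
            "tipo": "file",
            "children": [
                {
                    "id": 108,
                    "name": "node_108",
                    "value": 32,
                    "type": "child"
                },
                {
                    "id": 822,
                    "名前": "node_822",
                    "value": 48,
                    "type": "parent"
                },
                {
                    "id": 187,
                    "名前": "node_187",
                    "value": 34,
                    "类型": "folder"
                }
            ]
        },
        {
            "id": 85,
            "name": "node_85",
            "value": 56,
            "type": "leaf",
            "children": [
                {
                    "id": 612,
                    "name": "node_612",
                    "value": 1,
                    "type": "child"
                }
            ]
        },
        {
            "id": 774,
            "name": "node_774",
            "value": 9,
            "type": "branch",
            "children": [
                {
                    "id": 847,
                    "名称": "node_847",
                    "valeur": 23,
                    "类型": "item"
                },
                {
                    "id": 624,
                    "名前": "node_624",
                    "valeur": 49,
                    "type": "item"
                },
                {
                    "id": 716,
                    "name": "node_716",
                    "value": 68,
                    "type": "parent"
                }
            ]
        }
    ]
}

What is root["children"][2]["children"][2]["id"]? 716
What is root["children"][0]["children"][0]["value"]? 32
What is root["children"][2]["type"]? "branch"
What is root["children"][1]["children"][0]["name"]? "node_612"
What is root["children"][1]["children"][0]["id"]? 612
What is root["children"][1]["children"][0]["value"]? 1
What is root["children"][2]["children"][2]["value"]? 68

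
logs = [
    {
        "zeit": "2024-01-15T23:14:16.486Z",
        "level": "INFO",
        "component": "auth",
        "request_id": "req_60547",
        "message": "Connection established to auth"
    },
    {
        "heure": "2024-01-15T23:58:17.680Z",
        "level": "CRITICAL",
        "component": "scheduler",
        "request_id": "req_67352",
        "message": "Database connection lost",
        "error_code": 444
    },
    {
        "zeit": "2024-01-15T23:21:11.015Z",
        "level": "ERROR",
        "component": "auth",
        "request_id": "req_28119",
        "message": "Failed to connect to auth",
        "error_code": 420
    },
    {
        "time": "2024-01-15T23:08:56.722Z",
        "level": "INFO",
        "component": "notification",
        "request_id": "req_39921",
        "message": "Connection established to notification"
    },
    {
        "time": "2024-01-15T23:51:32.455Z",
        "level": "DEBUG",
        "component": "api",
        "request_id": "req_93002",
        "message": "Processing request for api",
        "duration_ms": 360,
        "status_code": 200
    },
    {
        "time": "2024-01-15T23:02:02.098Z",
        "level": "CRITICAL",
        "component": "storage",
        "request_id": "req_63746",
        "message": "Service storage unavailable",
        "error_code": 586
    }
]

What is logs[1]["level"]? "CRITICAL"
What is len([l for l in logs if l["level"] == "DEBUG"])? 1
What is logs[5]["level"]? "CRITICAL"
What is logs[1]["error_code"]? 444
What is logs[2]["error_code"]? 420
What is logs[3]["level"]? "INFO"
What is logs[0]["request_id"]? "req_60547"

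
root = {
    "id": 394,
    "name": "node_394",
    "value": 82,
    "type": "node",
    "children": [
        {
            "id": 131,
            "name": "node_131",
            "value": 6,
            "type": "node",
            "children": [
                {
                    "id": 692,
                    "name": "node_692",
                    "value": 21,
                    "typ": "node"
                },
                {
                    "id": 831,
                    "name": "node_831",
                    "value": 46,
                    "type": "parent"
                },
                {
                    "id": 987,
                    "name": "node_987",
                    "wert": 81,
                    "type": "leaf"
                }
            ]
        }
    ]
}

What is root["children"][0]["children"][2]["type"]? "leaf"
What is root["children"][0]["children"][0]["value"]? 21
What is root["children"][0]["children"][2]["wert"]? 81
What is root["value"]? 82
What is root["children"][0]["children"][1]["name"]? "node_831"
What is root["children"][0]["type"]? "node"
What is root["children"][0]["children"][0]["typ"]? "node"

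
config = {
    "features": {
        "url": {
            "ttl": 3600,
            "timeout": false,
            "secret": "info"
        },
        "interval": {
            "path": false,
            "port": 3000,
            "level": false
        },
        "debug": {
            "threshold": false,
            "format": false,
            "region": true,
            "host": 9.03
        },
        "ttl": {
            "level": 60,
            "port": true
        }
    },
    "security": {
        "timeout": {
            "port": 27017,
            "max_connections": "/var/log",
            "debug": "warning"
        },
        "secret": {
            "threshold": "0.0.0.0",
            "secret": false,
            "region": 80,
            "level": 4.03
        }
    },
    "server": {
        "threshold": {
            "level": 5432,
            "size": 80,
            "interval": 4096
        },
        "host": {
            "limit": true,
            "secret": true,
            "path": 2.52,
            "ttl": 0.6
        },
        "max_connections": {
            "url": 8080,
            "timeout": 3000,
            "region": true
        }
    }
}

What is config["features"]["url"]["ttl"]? 3600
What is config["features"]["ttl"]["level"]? 60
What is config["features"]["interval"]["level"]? False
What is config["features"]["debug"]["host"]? 9.03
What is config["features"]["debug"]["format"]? False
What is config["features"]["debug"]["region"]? True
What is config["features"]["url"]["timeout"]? False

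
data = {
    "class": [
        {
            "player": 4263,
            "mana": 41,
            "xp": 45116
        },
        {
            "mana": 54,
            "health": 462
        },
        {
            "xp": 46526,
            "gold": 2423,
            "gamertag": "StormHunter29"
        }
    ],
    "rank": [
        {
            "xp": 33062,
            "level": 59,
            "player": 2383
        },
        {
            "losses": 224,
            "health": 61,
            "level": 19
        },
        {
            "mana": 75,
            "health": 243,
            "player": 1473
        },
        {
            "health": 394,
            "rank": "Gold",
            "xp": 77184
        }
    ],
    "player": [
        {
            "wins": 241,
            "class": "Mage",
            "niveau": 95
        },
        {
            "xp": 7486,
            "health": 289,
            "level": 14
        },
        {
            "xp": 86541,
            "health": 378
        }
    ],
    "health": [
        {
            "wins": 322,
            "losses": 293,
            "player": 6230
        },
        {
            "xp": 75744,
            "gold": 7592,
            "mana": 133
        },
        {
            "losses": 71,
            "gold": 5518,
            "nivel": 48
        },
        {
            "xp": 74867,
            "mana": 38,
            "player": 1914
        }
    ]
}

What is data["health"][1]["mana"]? 133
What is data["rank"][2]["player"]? 1473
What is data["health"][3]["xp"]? 74867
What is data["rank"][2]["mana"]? 75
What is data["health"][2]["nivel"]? 48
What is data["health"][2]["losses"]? 71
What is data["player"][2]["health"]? 378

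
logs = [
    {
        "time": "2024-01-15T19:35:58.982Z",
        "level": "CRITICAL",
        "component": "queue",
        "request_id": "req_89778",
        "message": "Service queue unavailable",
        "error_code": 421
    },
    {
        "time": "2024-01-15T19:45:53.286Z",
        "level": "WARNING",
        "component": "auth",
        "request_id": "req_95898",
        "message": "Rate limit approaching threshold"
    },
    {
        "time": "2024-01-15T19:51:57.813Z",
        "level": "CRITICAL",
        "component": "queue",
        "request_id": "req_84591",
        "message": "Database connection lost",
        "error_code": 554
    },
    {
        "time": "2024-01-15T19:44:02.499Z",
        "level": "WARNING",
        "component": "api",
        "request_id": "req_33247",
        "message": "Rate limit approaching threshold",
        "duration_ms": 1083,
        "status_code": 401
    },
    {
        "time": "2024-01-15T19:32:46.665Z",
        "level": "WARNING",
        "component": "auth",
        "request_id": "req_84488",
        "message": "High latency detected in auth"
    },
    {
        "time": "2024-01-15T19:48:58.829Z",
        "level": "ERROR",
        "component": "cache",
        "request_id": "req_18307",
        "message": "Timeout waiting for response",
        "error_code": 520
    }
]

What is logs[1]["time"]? "2024-01-15T19:45:53.286Z"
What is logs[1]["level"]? "WARNING"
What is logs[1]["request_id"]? "req_95898"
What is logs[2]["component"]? "queue"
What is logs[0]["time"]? "2024-01-15T19:35:58.982Z"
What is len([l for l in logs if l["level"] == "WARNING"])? 3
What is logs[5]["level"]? "ERROR"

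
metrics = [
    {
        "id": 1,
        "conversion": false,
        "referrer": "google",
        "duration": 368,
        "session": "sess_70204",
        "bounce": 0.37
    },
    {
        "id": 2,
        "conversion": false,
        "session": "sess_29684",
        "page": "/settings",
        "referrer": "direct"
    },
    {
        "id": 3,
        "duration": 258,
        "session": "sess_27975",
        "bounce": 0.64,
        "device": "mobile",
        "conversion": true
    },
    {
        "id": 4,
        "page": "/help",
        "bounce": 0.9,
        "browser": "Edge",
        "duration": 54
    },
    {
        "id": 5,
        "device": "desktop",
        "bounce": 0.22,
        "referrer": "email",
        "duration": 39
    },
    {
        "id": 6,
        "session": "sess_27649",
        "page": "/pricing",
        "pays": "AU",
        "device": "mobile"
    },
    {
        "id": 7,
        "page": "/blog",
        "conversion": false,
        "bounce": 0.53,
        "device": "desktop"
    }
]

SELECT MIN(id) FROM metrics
1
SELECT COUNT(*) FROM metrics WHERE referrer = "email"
1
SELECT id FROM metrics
[1, 2, 3, 4, 5, 6, 7]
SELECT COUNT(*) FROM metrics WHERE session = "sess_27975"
1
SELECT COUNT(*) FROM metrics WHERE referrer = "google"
1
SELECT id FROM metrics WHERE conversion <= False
[1, 2, 7]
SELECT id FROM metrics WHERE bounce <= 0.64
[1, 3, 5, 7]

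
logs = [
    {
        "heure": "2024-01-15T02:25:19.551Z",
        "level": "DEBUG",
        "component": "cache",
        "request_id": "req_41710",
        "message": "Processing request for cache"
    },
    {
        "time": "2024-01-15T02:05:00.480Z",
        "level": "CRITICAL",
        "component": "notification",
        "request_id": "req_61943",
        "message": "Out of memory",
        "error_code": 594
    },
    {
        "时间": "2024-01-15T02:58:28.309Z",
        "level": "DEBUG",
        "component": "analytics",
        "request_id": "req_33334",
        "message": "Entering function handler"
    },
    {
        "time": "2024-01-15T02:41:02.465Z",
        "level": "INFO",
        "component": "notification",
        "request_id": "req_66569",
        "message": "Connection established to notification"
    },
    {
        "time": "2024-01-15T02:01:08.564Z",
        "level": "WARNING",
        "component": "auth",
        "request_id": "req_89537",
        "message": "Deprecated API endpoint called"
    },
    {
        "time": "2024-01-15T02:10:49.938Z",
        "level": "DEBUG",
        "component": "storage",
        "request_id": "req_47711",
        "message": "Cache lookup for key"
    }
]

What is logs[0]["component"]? "cache"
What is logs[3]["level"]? "INFO"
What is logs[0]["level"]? "DEBUG"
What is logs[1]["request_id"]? "req_61943"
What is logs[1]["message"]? "Out of memory"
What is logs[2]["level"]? "DEBUG"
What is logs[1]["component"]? "notification"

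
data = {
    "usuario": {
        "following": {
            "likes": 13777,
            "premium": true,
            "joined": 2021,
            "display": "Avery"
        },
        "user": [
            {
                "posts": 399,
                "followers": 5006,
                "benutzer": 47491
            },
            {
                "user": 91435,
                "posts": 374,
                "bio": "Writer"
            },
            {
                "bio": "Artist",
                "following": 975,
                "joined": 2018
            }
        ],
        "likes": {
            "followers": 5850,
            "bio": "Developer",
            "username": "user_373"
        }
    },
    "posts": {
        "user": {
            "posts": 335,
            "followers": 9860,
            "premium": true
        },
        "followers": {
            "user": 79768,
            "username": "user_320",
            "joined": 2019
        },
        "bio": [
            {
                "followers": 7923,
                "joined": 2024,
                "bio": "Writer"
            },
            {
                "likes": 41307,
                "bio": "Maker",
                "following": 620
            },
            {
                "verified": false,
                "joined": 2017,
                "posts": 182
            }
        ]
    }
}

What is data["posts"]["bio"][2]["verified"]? False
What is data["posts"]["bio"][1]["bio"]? "Maker"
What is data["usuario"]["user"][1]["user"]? 91435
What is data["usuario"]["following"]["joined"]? 2021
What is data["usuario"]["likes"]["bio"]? "Developer"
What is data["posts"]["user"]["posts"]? 335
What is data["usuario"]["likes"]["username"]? "user_373"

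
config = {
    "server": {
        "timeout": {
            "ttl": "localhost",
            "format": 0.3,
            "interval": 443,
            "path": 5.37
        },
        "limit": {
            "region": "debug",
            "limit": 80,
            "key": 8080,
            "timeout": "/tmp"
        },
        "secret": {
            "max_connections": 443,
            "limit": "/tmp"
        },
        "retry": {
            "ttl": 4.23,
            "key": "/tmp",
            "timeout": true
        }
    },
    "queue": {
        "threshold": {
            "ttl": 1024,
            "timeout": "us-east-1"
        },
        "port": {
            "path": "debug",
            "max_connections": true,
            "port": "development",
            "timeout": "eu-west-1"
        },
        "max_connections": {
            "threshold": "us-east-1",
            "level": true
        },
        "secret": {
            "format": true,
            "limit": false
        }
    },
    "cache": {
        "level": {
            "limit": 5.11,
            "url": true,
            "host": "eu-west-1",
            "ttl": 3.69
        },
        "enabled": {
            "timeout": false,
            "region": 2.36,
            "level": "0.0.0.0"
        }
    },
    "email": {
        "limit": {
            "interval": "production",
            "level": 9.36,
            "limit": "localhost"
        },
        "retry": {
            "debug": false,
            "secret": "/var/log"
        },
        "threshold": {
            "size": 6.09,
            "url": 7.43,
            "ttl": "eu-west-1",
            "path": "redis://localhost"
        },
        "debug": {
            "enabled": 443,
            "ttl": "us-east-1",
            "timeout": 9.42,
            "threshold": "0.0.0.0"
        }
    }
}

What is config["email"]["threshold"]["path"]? "redis://localhost"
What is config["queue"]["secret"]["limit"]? False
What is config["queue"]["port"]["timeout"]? "eu-west-1"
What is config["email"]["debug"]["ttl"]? "us-east-1"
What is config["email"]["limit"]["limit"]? "localhost"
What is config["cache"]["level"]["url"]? True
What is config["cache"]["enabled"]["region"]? 2.36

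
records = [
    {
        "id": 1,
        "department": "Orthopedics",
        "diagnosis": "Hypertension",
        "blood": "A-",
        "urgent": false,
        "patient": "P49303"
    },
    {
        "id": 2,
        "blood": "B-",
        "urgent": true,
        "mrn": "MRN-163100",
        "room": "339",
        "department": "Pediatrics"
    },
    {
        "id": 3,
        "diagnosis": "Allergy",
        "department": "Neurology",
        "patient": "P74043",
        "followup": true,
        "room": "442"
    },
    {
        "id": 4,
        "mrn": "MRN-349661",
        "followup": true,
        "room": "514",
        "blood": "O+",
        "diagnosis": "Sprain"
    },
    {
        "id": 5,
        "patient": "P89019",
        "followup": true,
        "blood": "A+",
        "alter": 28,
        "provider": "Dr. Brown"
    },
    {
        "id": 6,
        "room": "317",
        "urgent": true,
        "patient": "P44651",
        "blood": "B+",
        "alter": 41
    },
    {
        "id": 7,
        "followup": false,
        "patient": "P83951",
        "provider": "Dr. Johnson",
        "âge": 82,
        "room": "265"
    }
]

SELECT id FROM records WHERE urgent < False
[]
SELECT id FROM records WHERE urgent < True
[1]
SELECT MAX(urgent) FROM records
True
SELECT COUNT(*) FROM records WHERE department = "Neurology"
1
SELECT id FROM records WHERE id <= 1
[1]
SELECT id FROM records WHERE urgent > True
[]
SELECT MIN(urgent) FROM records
False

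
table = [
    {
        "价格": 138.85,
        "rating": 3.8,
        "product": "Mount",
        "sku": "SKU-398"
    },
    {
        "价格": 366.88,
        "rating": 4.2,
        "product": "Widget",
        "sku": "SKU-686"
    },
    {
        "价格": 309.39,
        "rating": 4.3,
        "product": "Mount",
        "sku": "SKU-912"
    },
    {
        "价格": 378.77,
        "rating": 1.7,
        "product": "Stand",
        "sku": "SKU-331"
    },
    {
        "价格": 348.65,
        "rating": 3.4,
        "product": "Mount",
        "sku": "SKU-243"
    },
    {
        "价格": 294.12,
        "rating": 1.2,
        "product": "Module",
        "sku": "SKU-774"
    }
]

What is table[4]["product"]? "Mount"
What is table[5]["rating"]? 1.2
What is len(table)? 6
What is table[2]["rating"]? 4.3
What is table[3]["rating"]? 1.7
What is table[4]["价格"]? 348.65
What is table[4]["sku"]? "SKU-243"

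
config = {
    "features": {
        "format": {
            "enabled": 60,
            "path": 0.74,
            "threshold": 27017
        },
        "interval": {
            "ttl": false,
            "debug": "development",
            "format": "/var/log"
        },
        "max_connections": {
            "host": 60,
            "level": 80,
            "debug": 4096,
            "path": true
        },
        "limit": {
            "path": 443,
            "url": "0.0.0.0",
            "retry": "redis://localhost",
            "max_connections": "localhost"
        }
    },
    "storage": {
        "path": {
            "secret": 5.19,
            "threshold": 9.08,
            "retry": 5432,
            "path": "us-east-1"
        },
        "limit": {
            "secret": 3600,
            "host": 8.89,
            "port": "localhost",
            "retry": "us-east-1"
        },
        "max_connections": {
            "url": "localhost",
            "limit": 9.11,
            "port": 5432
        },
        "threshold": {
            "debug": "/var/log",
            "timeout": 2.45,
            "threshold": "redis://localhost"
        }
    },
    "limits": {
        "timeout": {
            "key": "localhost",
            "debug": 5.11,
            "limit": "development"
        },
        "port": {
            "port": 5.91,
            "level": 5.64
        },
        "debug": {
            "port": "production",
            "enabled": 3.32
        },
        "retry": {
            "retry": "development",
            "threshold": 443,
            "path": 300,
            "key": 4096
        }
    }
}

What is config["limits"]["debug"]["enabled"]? 3.32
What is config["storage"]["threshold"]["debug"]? "/var/log"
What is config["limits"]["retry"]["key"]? 4096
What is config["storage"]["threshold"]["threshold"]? "redis://localhost"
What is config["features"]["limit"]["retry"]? "redis://localhost"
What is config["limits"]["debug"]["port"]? "production"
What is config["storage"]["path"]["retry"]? 5432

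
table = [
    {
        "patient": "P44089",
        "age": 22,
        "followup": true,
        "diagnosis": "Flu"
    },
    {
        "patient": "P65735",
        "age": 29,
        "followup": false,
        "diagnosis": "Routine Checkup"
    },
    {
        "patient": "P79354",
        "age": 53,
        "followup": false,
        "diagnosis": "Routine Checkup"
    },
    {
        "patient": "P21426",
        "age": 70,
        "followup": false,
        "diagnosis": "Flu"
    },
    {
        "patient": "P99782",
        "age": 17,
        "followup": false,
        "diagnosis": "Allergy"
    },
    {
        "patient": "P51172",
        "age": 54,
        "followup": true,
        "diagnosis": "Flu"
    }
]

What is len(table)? 6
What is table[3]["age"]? 70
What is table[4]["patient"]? "P99782"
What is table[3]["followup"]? False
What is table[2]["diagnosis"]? "Routine Checkup"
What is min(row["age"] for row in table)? 17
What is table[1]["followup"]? False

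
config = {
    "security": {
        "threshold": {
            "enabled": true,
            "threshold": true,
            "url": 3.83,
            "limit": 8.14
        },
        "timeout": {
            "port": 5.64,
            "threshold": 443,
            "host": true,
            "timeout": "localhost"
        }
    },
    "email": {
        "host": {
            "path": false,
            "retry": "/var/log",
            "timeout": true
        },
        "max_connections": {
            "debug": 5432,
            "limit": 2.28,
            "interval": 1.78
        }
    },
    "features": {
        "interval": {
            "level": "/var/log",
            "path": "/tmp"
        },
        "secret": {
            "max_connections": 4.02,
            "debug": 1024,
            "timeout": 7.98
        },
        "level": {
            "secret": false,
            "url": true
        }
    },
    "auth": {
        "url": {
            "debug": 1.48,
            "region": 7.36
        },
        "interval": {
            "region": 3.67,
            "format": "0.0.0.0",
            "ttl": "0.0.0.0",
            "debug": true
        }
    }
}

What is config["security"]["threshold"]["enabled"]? True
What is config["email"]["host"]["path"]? False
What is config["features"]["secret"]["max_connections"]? 4.02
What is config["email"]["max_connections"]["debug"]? 5432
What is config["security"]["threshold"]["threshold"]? True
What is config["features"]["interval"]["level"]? "/var/log"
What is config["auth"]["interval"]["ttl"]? "0.0.0.0"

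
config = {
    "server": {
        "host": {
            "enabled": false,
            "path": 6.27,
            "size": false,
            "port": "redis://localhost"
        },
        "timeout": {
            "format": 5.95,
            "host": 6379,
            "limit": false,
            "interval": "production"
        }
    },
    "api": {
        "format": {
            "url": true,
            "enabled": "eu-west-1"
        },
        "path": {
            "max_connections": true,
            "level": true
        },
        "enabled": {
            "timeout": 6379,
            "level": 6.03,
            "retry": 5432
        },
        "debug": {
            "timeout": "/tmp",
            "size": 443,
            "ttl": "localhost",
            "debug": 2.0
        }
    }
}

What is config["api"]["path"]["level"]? True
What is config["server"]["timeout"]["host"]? 6379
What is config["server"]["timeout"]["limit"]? False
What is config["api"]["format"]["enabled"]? "eu-west-1"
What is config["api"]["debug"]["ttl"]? "localhost"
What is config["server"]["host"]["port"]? "redis://localhost"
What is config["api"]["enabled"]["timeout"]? 6379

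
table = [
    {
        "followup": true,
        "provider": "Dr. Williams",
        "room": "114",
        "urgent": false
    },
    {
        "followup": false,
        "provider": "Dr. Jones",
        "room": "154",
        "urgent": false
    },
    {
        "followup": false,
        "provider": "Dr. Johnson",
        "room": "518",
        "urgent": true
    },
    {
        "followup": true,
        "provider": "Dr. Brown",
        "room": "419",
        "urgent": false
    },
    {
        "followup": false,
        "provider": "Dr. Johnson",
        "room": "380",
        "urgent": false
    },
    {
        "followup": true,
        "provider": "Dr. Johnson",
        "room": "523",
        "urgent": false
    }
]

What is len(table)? 6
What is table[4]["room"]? "380"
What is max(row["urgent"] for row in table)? True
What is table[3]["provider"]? "Dr. Brown"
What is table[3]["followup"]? True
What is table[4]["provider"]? "Dr. Johnson"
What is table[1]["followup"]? False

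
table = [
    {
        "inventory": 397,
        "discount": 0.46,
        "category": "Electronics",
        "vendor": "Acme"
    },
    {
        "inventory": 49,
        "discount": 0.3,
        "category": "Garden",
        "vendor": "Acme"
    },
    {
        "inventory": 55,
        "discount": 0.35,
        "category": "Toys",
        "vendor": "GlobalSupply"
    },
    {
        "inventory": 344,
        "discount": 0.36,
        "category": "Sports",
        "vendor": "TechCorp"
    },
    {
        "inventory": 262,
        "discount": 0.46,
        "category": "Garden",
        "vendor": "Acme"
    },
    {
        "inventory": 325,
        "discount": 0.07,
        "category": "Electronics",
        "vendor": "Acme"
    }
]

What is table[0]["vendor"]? "Acme"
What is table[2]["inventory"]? 55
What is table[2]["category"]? "Toys"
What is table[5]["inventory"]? 325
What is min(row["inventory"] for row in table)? 49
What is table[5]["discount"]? 0.07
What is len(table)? 6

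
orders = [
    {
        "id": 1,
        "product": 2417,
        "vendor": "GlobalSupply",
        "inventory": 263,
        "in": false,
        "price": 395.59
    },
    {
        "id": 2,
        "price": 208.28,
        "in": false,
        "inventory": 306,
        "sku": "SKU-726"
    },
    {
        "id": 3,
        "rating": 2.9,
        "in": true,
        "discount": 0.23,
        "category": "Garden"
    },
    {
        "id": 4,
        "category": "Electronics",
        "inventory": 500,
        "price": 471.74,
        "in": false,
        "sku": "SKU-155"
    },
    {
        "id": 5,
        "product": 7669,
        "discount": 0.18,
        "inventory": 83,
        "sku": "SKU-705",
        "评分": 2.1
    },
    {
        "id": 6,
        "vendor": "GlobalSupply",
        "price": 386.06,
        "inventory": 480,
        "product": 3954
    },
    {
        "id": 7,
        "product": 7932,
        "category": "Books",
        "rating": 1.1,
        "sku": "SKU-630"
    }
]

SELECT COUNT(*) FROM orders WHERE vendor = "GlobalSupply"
2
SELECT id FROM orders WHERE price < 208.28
[]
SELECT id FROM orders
[1, 2, 3, 4, 5, 6, 7]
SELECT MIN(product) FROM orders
2417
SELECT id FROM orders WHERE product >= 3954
[5, 6, 7]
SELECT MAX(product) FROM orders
7932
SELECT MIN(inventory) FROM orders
83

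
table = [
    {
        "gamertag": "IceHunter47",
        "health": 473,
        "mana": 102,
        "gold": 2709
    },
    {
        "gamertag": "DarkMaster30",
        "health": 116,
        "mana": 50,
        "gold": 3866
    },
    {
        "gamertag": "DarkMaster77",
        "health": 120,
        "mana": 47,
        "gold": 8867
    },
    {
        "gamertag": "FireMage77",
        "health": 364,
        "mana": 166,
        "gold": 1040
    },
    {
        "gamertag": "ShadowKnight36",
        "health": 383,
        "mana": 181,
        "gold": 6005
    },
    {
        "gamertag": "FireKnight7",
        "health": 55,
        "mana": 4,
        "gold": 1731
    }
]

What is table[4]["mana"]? 181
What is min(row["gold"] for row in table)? 1040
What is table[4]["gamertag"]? "ShadowKnight36"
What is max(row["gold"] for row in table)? 8867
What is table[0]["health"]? 473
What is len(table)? 6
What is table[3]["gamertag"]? "FireMage77"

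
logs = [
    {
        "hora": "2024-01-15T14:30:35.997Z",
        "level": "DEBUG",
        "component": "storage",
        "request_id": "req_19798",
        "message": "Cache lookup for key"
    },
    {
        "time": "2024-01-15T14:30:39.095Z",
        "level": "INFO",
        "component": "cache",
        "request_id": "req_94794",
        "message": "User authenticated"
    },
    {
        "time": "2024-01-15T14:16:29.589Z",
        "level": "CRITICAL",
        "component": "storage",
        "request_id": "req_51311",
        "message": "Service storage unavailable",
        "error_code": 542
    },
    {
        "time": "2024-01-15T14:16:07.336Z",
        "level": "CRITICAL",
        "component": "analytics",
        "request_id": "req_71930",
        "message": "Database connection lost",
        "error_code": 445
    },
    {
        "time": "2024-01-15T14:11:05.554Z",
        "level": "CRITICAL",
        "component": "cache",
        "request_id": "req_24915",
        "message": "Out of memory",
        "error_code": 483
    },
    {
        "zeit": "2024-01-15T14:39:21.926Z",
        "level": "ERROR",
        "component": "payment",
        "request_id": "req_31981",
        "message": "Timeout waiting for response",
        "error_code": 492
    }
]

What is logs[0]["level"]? "DEBUG"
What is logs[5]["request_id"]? "req_31981"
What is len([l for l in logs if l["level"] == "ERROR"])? 1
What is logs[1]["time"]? "2024-01-15T14:30:39.095Z"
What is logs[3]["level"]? "CRITICAL"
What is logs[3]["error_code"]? 445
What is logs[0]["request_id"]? "req_19798"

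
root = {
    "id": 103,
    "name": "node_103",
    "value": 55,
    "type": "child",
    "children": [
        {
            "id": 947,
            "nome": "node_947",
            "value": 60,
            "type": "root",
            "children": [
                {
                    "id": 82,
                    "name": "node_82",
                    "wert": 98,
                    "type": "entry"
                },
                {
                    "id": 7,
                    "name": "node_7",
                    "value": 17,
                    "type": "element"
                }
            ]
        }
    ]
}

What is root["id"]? 103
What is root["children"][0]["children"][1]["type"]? "element"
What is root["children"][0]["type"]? "root"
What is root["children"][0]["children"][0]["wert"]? 98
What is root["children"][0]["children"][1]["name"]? "node_7"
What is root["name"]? "node_103"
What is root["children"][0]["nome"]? "node_947"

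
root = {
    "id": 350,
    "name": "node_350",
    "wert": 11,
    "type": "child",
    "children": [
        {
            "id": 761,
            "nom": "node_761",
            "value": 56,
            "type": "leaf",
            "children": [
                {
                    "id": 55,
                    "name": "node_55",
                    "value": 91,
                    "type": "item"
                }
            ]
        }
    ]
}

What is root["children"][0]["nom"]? "node_761"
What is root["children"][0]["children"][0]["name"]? "node_55"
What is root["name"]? "node_350"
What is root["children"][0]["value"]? 56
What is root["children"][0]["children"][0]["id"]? 55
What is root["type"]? "child"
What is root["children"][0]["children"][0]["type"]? "item"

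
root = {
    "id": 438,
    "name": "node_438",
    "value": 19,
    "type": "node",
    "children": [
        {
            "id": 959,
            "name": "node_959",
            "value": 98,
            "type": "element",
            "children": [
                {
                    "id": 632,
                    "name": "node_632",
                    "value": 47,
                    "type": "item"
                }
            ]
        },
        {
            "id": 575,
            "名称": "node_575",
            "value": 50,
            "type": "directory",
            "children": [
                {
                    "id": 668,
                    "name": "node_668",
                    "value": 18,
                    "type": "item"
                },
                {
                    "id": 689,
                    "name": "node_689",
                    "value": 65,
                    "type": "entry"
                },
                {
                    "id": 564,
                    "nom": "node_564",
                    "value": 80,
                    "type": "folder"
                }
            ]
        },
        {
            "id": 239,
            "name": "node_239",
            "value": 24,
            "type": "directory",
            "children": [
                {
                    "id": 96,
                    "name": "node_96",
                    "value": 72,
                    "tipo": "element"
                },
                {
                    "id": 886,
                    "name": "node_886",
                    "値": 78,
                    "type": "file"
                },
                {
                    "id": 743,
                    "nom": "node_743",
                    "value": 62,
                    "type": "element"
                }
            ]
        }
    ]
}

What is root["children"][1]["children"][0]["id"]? 668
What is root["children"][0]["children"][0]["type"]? "item"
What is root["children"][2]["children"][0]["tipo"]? "element"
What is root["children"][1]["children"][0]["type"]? "item"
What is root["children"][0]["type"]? "element"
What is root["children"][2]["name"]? "node_239"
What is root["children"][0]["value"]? 98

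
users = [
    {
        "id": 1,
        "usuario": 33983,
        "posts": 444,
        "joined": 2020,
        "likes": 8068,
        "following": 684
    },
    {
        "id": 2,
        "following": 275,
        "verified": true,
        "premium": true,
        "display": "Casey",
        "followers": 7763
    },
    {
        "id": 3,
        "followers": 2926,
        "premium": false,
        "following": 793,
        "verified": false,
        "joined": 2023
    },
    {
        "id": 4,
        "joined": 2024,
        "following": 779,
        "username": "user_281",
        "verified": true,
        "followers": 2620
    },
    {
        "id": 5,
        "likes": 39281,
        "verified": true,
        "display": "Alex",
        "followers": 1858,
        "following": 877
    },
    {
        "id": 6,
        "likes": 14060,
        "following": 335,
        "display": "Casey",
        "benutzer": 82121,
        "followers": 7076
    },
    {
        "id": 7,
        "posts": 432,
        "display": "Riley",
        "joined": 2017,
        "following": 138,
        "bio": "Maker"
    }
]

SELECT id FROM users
[1, 2, 3, 4, 5, 6, 7]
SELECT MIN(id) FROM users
1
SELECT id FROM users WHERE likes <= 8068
[1]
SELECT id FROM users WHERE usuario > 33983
[]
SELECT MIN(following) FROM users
138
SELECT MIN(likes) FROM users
8068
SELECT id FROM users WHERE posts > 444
[]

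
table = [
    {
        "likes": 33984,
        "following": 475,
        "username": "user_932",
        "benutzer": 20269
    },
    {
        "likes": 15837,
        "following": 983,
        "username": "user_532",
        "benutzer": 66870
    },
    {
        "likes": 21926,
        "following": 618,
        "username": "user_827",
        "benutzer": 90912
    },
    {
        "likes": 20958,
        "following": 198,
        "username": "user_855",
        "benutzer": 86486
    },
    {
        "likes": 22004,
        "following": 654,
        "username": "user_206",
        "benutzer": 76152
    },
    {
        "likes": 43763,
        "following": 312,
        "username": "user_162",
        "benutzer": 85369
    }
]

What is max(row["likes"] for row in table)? 43763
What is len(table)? 6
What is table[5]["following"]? 312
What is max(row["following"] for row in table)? 983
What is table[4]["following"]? 654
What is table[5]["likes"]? 43763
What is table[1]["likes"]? 15837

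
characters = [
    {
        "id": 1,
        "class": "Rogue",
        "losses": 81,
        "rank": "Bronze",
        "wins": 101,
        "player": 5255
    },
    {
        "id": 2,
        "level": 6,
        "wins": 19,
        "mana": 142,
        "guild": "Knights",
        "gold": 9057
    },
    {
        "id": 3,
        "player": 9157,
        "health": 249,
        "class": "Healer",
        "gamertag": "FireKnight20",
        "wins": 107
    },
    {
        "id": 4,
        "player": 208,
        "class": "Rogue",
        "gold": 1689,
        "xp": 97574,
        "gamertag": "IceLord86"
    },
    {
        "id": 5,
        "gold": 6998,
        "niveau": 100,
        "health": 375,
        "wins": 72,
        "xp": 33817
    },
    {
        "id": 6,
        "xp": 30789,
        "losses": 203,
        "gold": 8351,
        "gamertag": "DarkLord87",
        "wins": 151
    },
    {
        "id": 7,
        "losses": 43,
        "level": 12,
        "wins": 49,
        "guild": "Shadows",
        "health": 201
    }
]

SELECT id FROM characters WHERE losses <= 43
[7]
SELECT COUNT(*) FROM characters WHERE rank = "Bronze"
1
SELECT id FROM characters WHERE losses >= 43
[1, 6, 7]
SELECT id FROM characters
[1, 2, 3, 4, 5, 6, 7]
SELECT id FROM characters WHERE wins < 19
[]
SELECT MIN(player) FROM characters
208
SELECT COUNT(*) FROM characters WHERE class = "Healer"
1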